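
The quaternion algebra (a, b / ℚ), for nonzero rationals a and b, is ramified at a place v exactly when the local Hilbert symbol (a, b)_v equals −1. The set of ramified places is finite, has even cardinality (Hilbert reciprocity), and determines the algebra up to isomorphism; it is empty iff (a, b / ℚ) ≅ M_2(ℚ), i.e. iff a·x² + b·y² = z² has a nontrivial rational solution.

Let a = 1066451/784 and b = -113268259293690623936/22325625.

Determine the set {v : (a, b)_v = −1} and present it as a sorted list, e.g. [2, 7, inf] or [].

(a, b) ≡ (779, -283679) mod (ℚ^×)²; places V = {2, 3, 5, 7, 11, 17, 19, 37, 41, ∞}.
(a,b)_5: α=0, u≡4; β=-4, v≡4 (mod 5); (4|5)=+1, (4|5)=+1; sign (−1)^0·+1^-4·+1^0 = +1.
(a,b)_2: α=-4, β=6; u≡3, v≡1 (mod 8); ε(u)ε(v)=1·0, αω(v)=-4·0, βω(u)=6·1; sum ≡ 0  ⇒  +1.
(a,b)_11: α=0, u≡4; β=3, v≡2 (mod 11); (4|11)=+1, (2|11)=-1; sign (−1)^0·+1^3·-1^0 = +1.
(a,b)_41: α=1, u≡28; β=1, v≡1 (mod 41); (28|41)=-1, (1|41)=+1; sign (−1)^0·-1^1·+1^1 = -1.
(a,b)_7: α=-2, u≡4; β=-2, v≡6 (mod 7); (4|7)=+1, (6|7)=-1; sign (−1)^0·+1^-2·-1^-2 = +1.
(a,b)_3: α=0, u≡2; β=-6, v≡1 (mod 3); (2|3)=-1, (1|3)=+1; sign (−1)^0·-1^-6·+1^0 = +1.
(a,b)_19: α=1, u≡12; β=4, v≡8 (mod 19); (12|19)=-1, (8|19)=-1; sign (−1)^0·-1^4·-1^1 = -1.
(a,b)_37: α=2, u≡32; β=3, v≡2 (mod 37); (32|37)=-1, (2|37)=-1; sign (−1)^0·-1^3·-1^2 = -1.
(a,b)_∞: sgn(779)=+, sgn(-283679)=−, so +1.
(a,b)_17: α=0, u≡12; β=3, v≡11 (mod 17); (12|17)=-1, (11|17)=-1; sign (−1)^0·-1^3·-1^0 = -1.
Ram(779, -283679) = {17, 19, 37, 41}; no ℚ_17-point on the conic.

[17, 19, 37, 41]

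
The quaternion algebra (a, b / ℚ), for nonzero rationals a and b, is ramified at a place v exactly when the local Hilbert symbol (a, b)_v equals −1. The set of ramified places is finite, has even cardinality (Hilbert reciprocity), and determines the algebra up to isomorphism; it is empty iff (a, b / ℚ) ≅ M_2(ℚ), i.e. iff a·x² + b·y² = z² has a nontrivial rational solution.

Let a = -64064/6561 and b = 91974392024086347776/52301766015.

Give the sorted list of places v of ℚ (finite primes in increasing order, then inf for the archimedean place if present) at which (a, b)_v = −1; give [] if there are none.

[]

(a, b) ≡ (-1001, 165) mod (ℚ^×)²; places V = {2, 3, 5, 7, 11, 13, 31, ∞}.
(a,b)_11: α=1, u≡10; β=3, v≡4 (mod 11); (10|11)=-1, (4|11)=+1; sign (−1)^1·-1^3·+1^1 = +1.
(a,b)_13: α=1, u≡10; β=4, v≡10 (mod 13); (10|13)=+1, (10|13)=+1; sign (−1)^0·+1^4·+1^1 = +1.
(a,b)_5: α=0, u≡1; β=-1, v≡2 (mod 5); (1|5)=+1, (2|5)=-1; sign (−1)^0·+1^-1·-1^0 = +1.
(a,b)_7: α=1, u≡2; β=4, v≡4 (mod 7); (2|7)=+1, (4|7)=+1; sign (−1)^0·+1^4·+1^1 = +1.
(a,b)_31: α=0, u≡27; β=2, v≡19 (mod 31); (27|31)=-1, (19|31)=+1; sign (−1)^0·-1^2·+1^0 = +1.
(a,b)_2: α=6, β=20; u≡7, v≡5 (mod 8); ε(u)ε(v)=1·0, αω(v)=6·1, βω(u)=20·0; sum ≡ 0  ⇒  +1.
(a,b)_∞: sgn(-1001)=−, sgn(165)=+, so +1.
(a,b)_3: α=-8, u≡1; β=-21, v≡1 (mod 3); (1|3)=+1, (1|3)=+1; sign (−1)^0·+1^-21·+1^-8 = +1.
Ram(a, b) = ∅: the form -1001·x² + 165·y² − z² is isotropic over every ℚ_v, so by Hasse–Minkowski it is isotropic over ℚ.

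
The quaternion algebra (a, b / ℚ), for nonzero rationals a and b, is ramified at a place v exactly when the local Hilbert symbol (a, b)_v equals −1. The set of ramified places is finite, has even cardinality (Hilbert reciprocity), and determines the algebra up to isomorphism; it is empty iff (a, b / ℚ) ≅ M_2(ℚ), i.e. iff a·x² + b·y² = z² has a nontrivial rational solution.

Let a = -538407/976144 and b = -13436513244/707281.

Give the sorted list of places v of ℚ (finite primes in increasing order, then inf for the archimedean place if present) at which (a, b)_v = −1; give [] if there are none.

(a, b) ≡ (-23, -119) mod (ℚ^×)²; places V = {2, 3, 7, 11, 13, 17, 19, 23, 29, ∞}.
(a,b)_11: α=0, u≡8; β=2, v≡10 (mod 11); (8|11)=-1, (10|11)=-1; sign (−1)^0·-1^2·-1^0 = +1.
(a,b)_23: α=1, u≡5; β=2, v≡21 (mod 23); (5|23)=-1, (21|23)=-1; sign (−1)^0·-1^2·-1^1 = -1.
(a,b)_3: α=4, u≡1; β=2, v≡1 (mod 3); (1|3)=+1, (1|3)=+1; sign (−1)^0·+1^2·+1^4 = +1.
(a,b)_29: α=0, u≡9; β=-4, v≡3 (mod 29); (9|29)=+1, (3|29)=-1; sign (−1)^0·+1^-4·-1^0 = +1.
(a,b)_2: α=-4, β=2; u≡1, v≡1 (mod 8); ε(u)ε(v)=0·0, αω(v)=-4·0, βω(u)=2·0; sum ≡ 0  ⇒  +1.
(a,b)_13: α=-2, u≡10; β=0, v≡5 (mod 13); (10|13)=+1, (5|13)=-1; sign (−1)^0·+1^0·-1^-2 = +1.
(a,b)_∞: sgn(-23)=−, sgn(-119)=−, so -1.
(a,b)_7: α=0, u≡5; β=3, v≡4 (mod 7); (5|7)=-1, (4|7)=+1; sign (−1)^0·-1^3·+1^0 = -1.
(a,b)_17: α=2, u≡6; β=1, v≡6 (mod 17); (6|17)=-1, (6|17)=-1; sign (−1)^0·-1^1·-1^2 = -1.
(a,b)_19: α=-2, u≡12; β=0, v≡14 (mod 19); (12|19)=-1, (14|19)=-1; sign (−1)^0·-1^0·-1^-2 = +1.
|Ram(-23, -119)| = 4, even; anisotropic at {7, 17, 23, ∞}.

[7, 17, 23, inf]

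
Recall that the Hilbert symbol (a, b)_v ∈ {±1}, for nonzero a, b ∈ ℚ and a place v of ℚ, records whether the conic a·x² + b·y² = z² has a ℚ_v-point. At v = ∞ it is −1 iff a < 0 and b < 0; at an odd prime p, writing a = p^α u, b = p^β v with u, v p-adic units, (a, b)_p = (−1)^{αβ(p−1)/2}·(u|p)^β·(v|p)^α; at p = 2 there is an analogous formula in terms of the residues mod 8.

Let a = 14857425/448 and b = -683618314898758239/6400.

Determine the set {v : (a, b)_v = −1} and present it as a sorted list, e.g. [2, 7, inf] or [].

[7, 41]

(a, b) ≡ (51359, -355511) mod (ℚ^×)²; places V = {2, 3, 5, 7, 11, 13, 23, 29, 41, ∞}.
(a,b)_29: α=1, u≡12; β=3, v≡18 (mod 29); (12|29)=-1, (18|29)=-1; sign (−1)^0·-1^3·-1^1 = +1.
(a,b)_13: α=0, u≡4; β=1, v≡7 (mod 13); (4|13)=+1, (7|13)=-1; sign (−1)^0·+1^1·-1^0 = +1.
(a,b)_∞: sgn(51359)=+, sgn(-355511)=−, so +1.
(a,b)_41: α=0, u≡38; β=1, v≡5 (mod 41); (38|41)=-1, (5|41)=+1; sign (−1)^0·-1^1·+1^0 = -1.
(a,b)_7: α=-1, u≡2; β=2, v≡6 (mod 7); (2|7)=+1, (6|7)=-1; sign (−1)^0·+1^2·-1^-1 = -1.
(a,b)_3: α=4, u≡2; β=6, v≡1 (mod 3); (2|3)=-1, (1|3)=+1; sign (−1)^0·-1^6·+1^4 = +1.
(a,b)_11: α=1, u≡5; β=2, v≡9 (mod 11); (5|11)=+1, (9|11)=+1; sign (−1)^0·+1^2·+1^1 = +1.
(a,b)_2: α=-6, β=-8; u≡7, v≡1 (mod 8); ε(u)ε(v)=1·0, αω(v)=-6·0, βω(u)=-8·0; sum ≡ 0  ⇒  +1.
(a,b)_5: α=2, u≡4; β=-2, v≡1 (mod 5); (4|5)=+1, (1|5)=+1; sign (−1)^0·+1^-2·+1^2 = +1.
(a,b)_23: α=1, u≡6; β=3, v≡20 (mod 23); (6|23)=+1, (20|23)=-1; sign (−1)^1·+1^3·-1^1 = +1.
Ram(51359, -355511) = {7, 41}; no ℚ_7-point on the conic.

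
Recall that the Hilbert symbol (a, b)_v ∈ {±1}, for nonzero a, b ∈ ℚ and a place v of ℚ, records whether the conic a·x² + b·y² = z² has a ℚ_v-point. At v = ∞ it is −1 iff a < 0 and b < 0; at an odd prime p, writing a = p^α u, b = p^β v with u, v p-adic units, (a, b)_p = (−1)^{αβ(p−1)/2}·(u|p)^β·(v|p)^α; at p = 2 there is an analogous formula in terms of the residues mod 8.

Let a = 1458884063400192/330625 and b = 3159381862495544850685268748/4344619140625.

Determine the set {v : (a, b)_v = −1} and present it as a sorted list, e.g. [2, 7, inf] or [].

[37, 43]

(a, b) ≡ (43248153, 43) mod (ℚ^×)²; places V = {2, 3, 5, 7, 11, 13, 17, 23, 29, 37, 41, 43, ∞}.
(a,b)_11: α=4, u≡9; β=4, v≡7 (mod 11); (9|11)=+1, (7|11)=-1; sign (−1)^0·+1^4·-1^4 = +1.
(a,b)_3: α=3, u≡1; β=6, v≡1 (mod 3); (1|3)=+1, (1|3)=+1; sign (−1)^0·+1^6·+1^3 = +1.
(a,b)_∞: sgn(43248153)=+, sgn(43)=+, so +1.
(a,b)_23: α=-2, u≡5; β=-2, v≡19 (mod 23); (5|23)=-1, (19|23)=-1; sign (−1)^0·-1^-2·-1^-2 = +1.
(a,b)_43: α=1, u≡17; β=3, v≡13 (mod 43); (17|43)=+1, (13|43)=+1; sign (−1)^1·+1^3·+1^1 = -1.
(a,b)_41: α=1, u≡12; β=2, v≡33 (mod 41); (12|41)=-1, (33|41)=+1; sign (−1)^0·-1^2·+1^1 = +1.
(a,b)_17: α=1, u≡6; β=2, v≡16 (mod 17); (6|17)=-1, (16|17)=+1; sign (−1)^0·-1^2·+1^1 = +1.
(a,b)_37: α=1, u≡5; β=2, v≡8 (mod 37); (5|37)=-1, (8|37)=-1; sign (−1)^0·-1^2·-1^1 = -1.
(a,b)_29: α=0, u≡2; β=-2, v≡14 (mod 29); (2|29)=-1, (14|29)=-1; sign (−1)^0·-1^-2·-1^0 = +1.
(a,b)_2: α=8, β=2; u≡1, v≡3 (mod 8); ε(u)ε(v)=0·1, αω(v)=8·1, βω(u)=2·0; sum ≡ 0  ⇒  +1.
(a,b)_13: α=1, u≡3; β=4, v≡9 (mod 13); (3|13)=+1, (9|13)=+1; sign (−1)^0·+1^4·+1^1 = +1.
(a,b)_7: α=0, u≡2; β=2, v≡2 (mod 7); (2|7)=+1, (2|7)=+1; sign (−1)^0·+1^2·+1^0 = +1.
(a,b)_5: α=-4, u≡3; β=-10, v≡2 (mod 5); (3|5)=-1, (2|5)=-1; sign (−1)^0·-1^-10·-1^-4 = +1.
Ram(43248153, 43) = {37, 43}; no ℚ_37-point on the conic.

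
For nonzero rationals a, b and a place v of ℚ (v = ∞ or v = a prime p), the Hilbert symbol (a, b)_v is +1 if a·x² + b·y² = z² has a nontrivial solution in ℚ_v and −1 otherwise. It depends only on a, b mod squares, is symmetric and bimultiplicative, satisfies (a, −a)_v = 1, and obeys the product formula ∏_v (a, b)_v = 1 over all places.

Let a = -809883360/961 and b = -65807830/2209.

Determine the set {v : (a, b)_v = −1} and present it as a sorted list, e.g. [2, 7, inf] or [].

Mod squares: a ≡ -624910, b ≡ -48070. Check v ∈ {∞, 2, 3, 5, 11, 13, 19, 23, 31, 37, 47}.
v=19: a=19^1·(≡10), b=19^1·(≡7) mod 19; (10|19)=-1, (7|19)=+1; (−1)^{1·1·9}·(-1)^1·(+1)^1 = +1.
v=37: a=37^0·(≡17), b=37^2·(≡4) mod 37; (17|37)=-1, (4|37)=+1; (−1)^{0·2·18}·(-1)^2·(+1)^0 = +1.
v=47: a=47^0·(≡16), b=47^-2·(≡19) mod 47; (16|47)=+1, (19|47)=-1; (−1)^{0·-2·23}·(+1)^-2·(-1)^0 = +1.
v=11: a=11^1·(≡3), b=11^1·(≡2) mod 11; (3|11)=+1, (2|11)=-1; (−1)^{1·1·5}·(+1)^1·(-1)^1 = +1.
v=23: a=23^1·(≡2), b=23^1·(≡13) mod 23; (2|23)=+1, (13|23)=+1; (−1)^{1·1·11}·(+1)^1·(+1)^1 = -1.
v=∞: -624910 < 0 and -48070 < 0  ⇒  (a,b)_∞ = -1.
v=13: a=13^1·(≡3), b=13^0·(≡10) mod 13; (3|13)=+1, (10|13)=+1; (−1)^{1·0·6}·(+1)^0·(+1)^1 = +1.
v=31: a=31^-2·(≡10), b=31^0·(≡3) mod 31; (10|31)=+1, (3|31)=-1; (−1)^{-2·0·15}·(+1)^0·(-1)^-2 = +1.
v=5: a=5^1·(≡3), b=5^1·(≡1) mod 5; (3|5)=-1, (1|5)=+1; (−1)^{1·1·2}·(-1)^1·(+1)^1 = -1.
v=2: v_2(a)=5, v_2(b)=1; units ≡ 1, 5 (mod 8); ε·ε+αω+βω = 0·0+5·1+1·0 ≡ 1  ⇒  (a,b)_2 = -1.
v=3: a=3^4·(≡2), b=3^0·(≡2) mod 3; (2|3)=-1, (2|3)=-1; (−1)^{4·0·1}·(-1)^0·(-1)^4 = +1.
|Ram(-624910, -48070)| = 4, even; anisotropic at {2, 5, 23, ∞}.

[2, 5, 23, inf]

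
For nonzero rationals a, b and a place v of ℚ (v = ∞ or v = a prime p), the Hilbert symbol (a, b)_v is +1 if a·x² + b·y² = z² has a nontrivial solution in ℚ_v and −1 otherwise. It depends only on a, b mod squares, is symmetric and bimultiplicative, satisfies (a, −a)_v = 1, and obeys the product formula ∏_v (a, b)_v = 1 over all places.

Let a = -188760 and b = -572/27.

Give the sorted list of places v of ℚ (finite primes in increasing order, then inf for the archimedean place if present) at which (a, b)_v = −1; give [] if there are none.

[2, 11, 13, inf]

Mod squares: a ≡ -390, b ≡ -429. Check v ∈ {∞, 2, 3, 5, 11, 13}.
v=11: a=11^2·(≡2), b=11^1·(≡5) mod 11; (2|11)=-1, (5|11)=+1; (−1)^{2·1·5}·(-1)^1·(+1)^2 = -1.
v=13: a=13^1·(≡1), b=13^1·(≡8) mod 13; (1|13)=+1, (8|13)=-1; (−1)^{1·1·6}·(+1)^1·(-1)^1 = -1.
v=5: a=5^1·(≡3), b=5^0·(≡4) mod 5; (3|5)=-1, (4|5)=+1; (−1)^{1·0·2}·(-1)^0·(+1)^1 = +1.
v=∞: -390 < 0 and -429 < 0  ⇒  (a,b)_∞ = -1.
v=3: a=3^1·(≡2), b=3^-3·(≡1) mod 3; (2|3)=-1, (1|3)=+1; (−1)^{1·-3·1}·(-1)^-3·(+1)^1 = +1.
v=2: v_2(a)=3, v_2(b)=2; units ≡ 5, 3 (mod 8); ε·ε+αω+βω = 0·1+3·1+2·1 ≡ 1  ⇒  (a,b)_2 = -1.
|Ram(-390, -429)| = 4, even; anisotropic at {2, 11, 13, ∞}.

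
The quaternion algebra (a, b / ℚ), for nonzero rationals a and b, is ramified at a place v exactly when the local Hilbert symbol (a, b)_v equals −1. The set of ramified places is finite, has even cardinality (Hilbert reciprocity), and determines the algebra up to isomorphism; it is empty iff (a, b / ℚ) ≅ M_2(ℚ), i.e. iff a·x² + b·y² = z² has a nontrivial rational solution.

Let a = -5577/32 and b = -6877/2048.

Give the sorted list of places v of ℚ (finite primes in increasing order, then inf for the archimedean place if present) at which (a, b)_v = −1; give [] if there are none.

(a, b) ≡ (-66, -26) mod (ℚ^×)²; places V = {2, 3, 11, 13, 23, ∞}.
(a,b)_∞: sgn(-66)=−, sgn(-26)=−, so -1.
(a,b)_2: α=-5, β=-11; u≡7, v≡3 (mod 8); ε(u)ε(v)=1·1, αω(v)=-5·1, βω(u)=-11·0; sum ≡ 0  ⇒  +1.
(a,b)_3: α=1, u≡2; β=0, v≡1 (mod 3); (2|3)=-1, (1|3)=+1; sign (−1)^0·-1^0·+1^1 = +1.
(a,b)_11: α=1, u≡1; β=0, v≡10 (mod 11); (1|11)=+1, (10|11)=-1; sign (−1)^0·+1^0·-1^1 = -1.
(a,b)_23: α=0, u≡9; β=2, v≡10 (mod 23); (9|23)=+1, (10|23)=-1; sign (−1)^0·+1^2·-1^0 = +1.
(a,b)_13: α=2, u≡1; β=1, v≡8 (mod 13); (1|13)=+1, (8|13)=-1; sign (−1)^0·+1^1·-1^2 = +1.
(-66, -26 / ℚ) ramifies at {11, ∞}: a division algebra.

[11, inf]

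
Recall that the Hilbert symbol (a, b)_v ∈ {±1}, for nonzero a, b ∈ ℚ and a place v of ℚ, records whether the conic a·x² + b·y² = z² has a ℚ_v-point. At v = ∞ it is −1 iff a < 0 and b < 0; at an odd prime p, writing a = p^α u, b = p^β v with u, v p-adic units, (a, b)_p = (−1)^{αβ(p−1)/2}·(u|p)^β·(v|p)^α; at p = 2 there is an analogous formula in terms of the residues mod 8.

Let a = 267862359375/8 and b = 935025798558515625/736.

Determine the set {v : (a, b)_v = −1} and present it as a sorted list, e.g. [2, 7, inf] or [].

Mod squares: a ≡ 78, b ≡ 50830. Check v ∈ {∞, 2, 3, 5, 13, 17, 23}.
v=∞: 78 > 0 and 50830 > 0  ⇒  (a,b)_∞ = +1.
v=17: a=17^2·(≡10), b=17^3·(≡8) mod 17; (10|17)=-1, (8|17)=+1; (−1)^{2·3·8}·(-1)^3·(+1)^2 = -1.
v=3: a=3^3·(≡2), b=3^8·(≡1) mod 3; (2|3)=-1, (1|3)=+1; (−1)^{3·8·1}·(-1)^8·(+1)^3 = +1.
v=2: v_2(a)=-3, v_2(b)=-5; units ≡ 7, 7 (mod 8); ε·ε+αω+βω = 1·1+-3·0+-5·0 ≡ 1  ⇒  (a,b)_2 = -1.
v=13: a=13^3·(≡11), b=13^5·(≡4) mod 13; (11|13)=-1, (4|13)=+1; (−1)^{3·5·6}·(-1)^5·(+1)^3 = -1.
v=5: a=5^6·(≡2), b=5^7·(≡4) mod 5; (2|5)=-1, (4|5)=+1; (−1)^{6·7·2}·(-1)^7·(+1)^6 = -1.
v=23: a=23^0·(≡3), b=23^-1·(≡6) mod 23; (3|23)=+1, (6|23)=+1; (−1)^{0·-1·11}·(+1)^-1·(+1)^0 = +1.
(78, 50830 / ℚ) ramifies at {2, 5, 13, 17}: a division algebra.

[2, 5, 13, 17]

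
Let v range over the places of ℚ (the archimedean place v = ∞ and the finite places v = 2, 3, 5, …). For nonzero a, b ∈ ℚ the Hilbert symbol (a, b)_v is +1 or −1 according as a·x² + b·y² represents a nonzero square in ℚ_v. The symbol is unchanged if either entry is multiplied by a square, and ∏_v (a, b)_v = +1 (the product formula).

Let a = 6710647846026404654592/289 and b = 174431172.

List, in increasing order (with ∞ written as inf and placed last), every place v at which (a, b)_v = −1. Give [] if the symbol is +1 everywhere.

[23, 29]

(a, b) ≡ (124062, 43607793) mod (ℚ^×)²; places V = {2, 3, 17, 19, 23, 29, 31, 37, ∞}.
(a,b)_3: α=1, u≡2; β=1, v≡1 (mod 3); (2|3)=-1, (1|3)=+1; sign (−1)^1·-1^1·+1^1 = +1.
(a,b)_17: α=-2, u≡4; β=0, v≡3 (mod 17); (4|17)=+1, (3|17)=-1; sign (−1)^0·+1^0·-1^-2 = +1.
(a,b)_∞: sgn(124062)=+, sgn(43607793)=+, so +1.
(a,b)_2: α=9, β=2; u≡7, v≡1 (mod 8); ε(u)ε(v)=1·0, αω(v)=9·0, βω(u)=2·0; sum ≡ 0  ⇒  +1.
(a,b)_29: α=3, u≡8; β=1, v≡7 (mod 29); (8|29)=-1, (7|29)=+1; sign (−1)^0·-1^1·+1^3 = -1.
(a,b)_31: α=3, u≡29; β=1, v≡2 (mod 31); (29|31)=-1, (2|31)=+1; sign (−1)^1·-1^1·+1^3 = +1.
(a,b)_37: α=2, u≡25; β=1, v≡1 (mod 37); (25|37)=+1, (1|37)=+1; sign (−1)^0·+1^1·+1^2 = +1.
(a,b)_23: α=3, u≡9; β=1, v≡13 (mod 23); (9|23)=+1, (13|23)=+1; sign (−1)^1·+1^1·+1^3 = -1.
(a,b)_19: α=2, u≡6; β=1, v≡16 (mod 19); (6|19)=+1, (16|19)=+1; sign (−1)^0·+1^1·+1^2 = +1.
(124062, 43607793 / ℚ) ramifies at {23, 29}: a division algebra.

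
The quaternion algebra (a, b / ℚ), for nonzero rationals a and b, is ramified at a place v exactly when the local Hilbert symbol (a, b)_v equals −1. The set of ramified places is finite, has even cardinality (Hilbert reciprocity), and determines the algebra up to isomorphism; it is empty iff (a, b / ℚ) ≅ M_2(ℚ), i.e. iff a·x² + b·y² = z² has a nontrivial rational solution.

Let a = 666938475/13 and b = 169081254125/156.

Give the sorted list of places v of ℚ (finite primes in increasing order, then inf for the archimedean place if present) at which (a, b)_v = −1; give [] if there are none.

[2, 5, 13, 17]

Mod squares: a ≡ 106743, b ≡ 533715. Check v ∈ {∞, 2, 3, 5, 7, 13, 17, 19, 23, 37}.
v=19: a=19^2·(≡11), b=19^2·(≡17) mod 19; (11|19)=+1, (17|19)=+1; (−1)^{2·2·9}·(+1)^2·(+1)^2 = +1.
v=∞: 106743 > 0 and 533715 > 0  ⇒  (a,b)_∞ = +1.
v=37: a=37^0·(≡29), b=37^2·(≡25) mod 37; (29|37)=-1, (25|37)=+1; (−1)^{0·2·18}·(-1)^2·(+1)^0 = +1.
v=23: a=23^1·(≡4), b=23^1·(≡5) mod 23; (4|23)=+1, (5|23)=-1; (−1)^{1·1·11}·(+1)^1·(-1)^1 = +1.
v=7: a=7^1·(≡5), b=7^1·(≡1) mod 7; (5|7)=-1, (1|7)=+1; (−1)^{1·1·3}·(-1)^1·(+1)^1 = +1.
v=5: a=5^2·(≡3), b=5^3·(≡3) mod 5; (3|5)=-1, (3|5)=-1; (−1)^{2·3·2}·(-1)^3·(-1)^2 = -1.
v=17: a=17^1·(≡6), b=17^1·(≡15) mod 17; (6|17)=-1, (15|17)=+1; (−1)^{1·1·8}·(-1)^1·(+1)^1 = -1.
v=2: v_2(a)=0, v_2(b)=-2; units ≡ 7, 3 (mod 8); ε·ε+αω+βω = 1·1+0·1+-2·0 ≡ 1  ⇒  (a,b)_2 = -1.
v=3: a=3^3·(≡1), b=3^-1·(≡2) mod 3; (1|3)=+1, (2|3)=-1; (−1)^{3·-1·1}·(+1)^-1·(-1)^3 = +1.
v=13: a=13^-1·(≡8), b=13^-1·(≡9) mod 13; (8|13)=-1, (9|13)=+1; (−1)^{-1·-1·6}·(-1)^-1·(+1)^-1 = -1.
|Ram(106743, 533715)| = 4, even; anisotropic at {2, 5, 13, 17}.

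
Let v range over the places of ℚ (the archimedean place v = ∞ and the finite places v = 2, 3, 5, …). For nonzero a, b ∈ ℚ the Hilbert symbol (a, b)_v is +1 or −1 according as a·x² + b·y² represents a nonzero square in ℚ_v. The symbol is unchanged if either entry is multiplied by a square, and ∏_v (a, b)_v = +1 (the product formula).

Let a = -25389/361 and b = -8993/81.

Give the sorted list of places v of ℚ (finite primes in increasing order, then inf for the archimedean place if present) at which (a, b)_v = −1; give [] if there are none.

[2, inf]

Mod squares: a ≡ -2821, b ≡ -17. Check v ∈ {∞, 2, 3, 7, 13, 17, 19, 23, 31}.
v=∞: -2821 < 0 and -17 < 0  ⇒  (a,b)_∞ = -1.
v=7: a=7^1·(≡5), b=7^0·(≡4) mod 7; (5|7)=-1, (4|7)=+1; (−1)^{1·0·3}·(-1)^0·(+1)^1 = +1.
v=2: v_2(a)=0, v_2(b)=0; units ≡ 3, 7 (mod 8); ε·ε+αω+βω = 1·1+0·0+0·1 ≡ 1  ⇒  (a,b)_2 = -1.
v=3: a=3^2·(≡2), b=3^-4·(≡1) mod 3; (2|3)=-1, (1|3)=+1; (−1)^{2·-4·1}·(-1)^-4·(+1)^2 = +1.
v=13: a=13^1·(≡1), b=13^0·(≡1) mod 13; (1|13)=+1, (1|13)=+1; (−1)^{1·0·6}·(+1)^0·(+1)^1 = +1.
v=23: a=23^0·(≡16), b=23^2·(≡12) mod 23; (16|23)=+1, (12|23)=+1; (−1)^{0·2·11}·(+1)^2·(+1)^0 = +1.
v=31: a=31^1·(≡4), b=31^0·(≡8) mod 31; (4|31)=+1, (8|31)=+1; (−1)^{1·0·15}·(+1)^0·(+1)^1 = +1.
v=19: a=19^-2·(≡14), b=19^0·(≡14) mod 19; (14|19)=-1, (14|19)=-1; (−1)^{-2·0·9}·(-1)^0·(-1)^-2 = +1.
v=17: a=17^0·(≡15), b=17^1·(≡9) mod 17; (15|17)=+1, (9|17)=+1; (−1)^{0·1·8}·(+1)^1·(+1)^0 = +1.
|Ram(-2821, -17)| = 2, even; anisotropic at {2, ∞}.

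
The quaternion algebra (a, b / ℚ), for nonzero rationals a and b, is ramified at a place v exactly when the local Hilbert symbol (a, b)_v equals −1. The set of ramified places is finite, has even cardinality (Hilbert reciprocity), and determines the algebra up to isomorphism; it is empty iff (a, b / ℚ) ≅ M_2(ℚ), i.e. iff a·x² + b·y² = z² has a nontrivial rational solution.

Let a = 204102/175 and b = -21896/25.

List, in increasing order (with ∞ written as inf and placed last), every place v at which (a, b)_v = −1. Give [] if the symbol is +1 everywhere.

(a, b) ≡ (158746, -5474) mod (ℚ^×)²; places V = {2, 3, 5, 7, 17, 23, 29, ∞}.
(a,b)_7: α=-1, u≡6; β=1, v≡2 (mod 7); (6|7)=-1, (2|7)=+1; sign (−1)^1·-1^1·+1^-1 = +1.
(a,b)_2: α=1, β=3; u≡5, v≡7 (mod 8); ε(u)ε(v)=0·1, αω(v)=1·0, βω(u)=3·1; sum ≡ 1  ⇒  -1.
(a,b)_23: α=1, u≡3; β=1, v≡7 (mod 23); (3|23)=+1, (7|23)=-1; sign (−1)^1·+1^1·-1^1 = +1.
(a,b)_29: α=1, u≡20; β=0, v≡22 (mod 29); (20|29)=+1, (22|29)=+1; sign (−1)^0·+1^0·+1^1 = +1.
(a,b)_17: α=1, u≡11; β=1, v≡9 (mod 17); (11|17)=-1, (9|17)=+1; sign (−1)^0·-1^1·+1^1 = -1.
(a,b)_5: α=-2, u≡1; β=-2, v≡4 (mod 5); (1|5)=+1, (4|5)=+1; sign (−1)^0·+1^-2·+1^-2 = +1.
(a,b)_3: α=2, u≡1; β=0, v≡1 (mod 3); (1|3)=+1, (1|3)=+1; sign (−1)^0·+1^0·+1^2 = +1.
(a,b)_∞: sgn(158746)=+, sgn(-5474)=−, so +1.
Ram(158746, -5474) = {2, 17}; no ℚ_2-point on the conic.

[2, 17]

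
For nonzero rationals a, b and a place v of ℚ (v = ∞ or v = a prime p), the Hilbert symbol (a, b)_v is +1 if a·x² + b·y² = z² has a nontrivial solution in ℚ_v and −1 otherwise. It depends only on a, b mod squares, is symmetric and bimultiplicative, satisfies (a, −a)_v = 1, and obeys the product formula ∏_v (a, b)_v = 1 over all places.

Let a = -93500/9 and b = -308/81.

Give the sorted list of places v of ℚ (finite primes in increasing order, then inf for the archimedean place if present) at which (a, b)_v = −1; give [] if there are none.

Mod squares: a ≡ -935, b ≡ -77. Check v ∈ {∞, 2, 3, 5, 7, 11, 17}.
v=17: a=17^1·(≡16), b=17^0·(≡9) mod 17; (16|17)=+1, (9|17)=+1; (−1)^{1·0·8}·(+1)^0·(+1)^1 = +1.
v=∞: -935 < 0 and -77 < 0  ⇒  (a,b)_∞ = -1.
v=3: a=3^-2·(≡1), b=3^-4·(≡1) mod 3; (1|3)=+1, (1|3)=+1; (−1)^{-2·-4·1}·(+1)^-4·(+1)^-2 = +1.
v=7: a=7^0·(≡3), b=7^1·(≡3) mod 7; (3|7)=-1, (3|7)=-1; (−1)^{0·1·3}·(-1)^1·(-1)^0 = -1.
v=11: a=11^1·(≡4), b=11^1·(≡4) mod 11; (4|11)=+1, (4|11)=+1; (−1)^{1·1·5}·(+1)^1·(+1)^1 = -1.
v=5: a=5^3·(≡3), b=5^0·(≡2) mod 5; (3|5)=-1, (2|5)=-1; (−1)^{3·0·2}·(-1)^0·(-1)^3 = -1.
v=2: v_2(a)=2, v_2(b)=2; units ≡ 1, 3 (mod 8); ε·ε+αω+βω = 0·1+2·1+2·0 ≡ 0  ⇒  (a,b)_2 = +1.
|Ram(-935, -77)| = 4, even; anisotropic at {5, 7, 11, ∞}.

[5, 7, 11, inf]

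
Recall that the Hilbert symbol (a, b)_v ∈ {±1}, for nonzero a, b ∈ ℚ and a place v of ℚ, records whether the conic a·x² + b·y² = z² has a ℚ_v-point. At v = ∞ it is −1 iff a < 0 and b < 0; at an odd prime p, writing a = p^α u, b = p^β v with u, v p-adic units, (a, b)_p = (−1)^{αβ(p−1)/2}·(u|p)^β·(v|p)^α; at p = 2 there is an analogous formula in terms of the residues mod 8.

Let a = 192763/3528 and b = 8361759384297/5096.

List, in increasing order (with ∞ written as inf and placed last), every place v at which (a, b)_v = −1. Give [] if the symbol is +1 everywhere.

[13, 29]

(a, b) ≡ (1334, 190762) mod (ℚ^×)²; places V = {2, 3, 7, 11, 13, 17, 23, 29, 31, ∞}.
(a,b)_11: α=0, u≡4; β=5, v≡8 (mod 11); (4|11)=+1, (8|11)=-1; sign (−1)^0·+1^5·-1^0 = +1.
(a,b)_17: α=2, u≡8; β=0, v≡3 (mod 17); (8|17)=+1, (3|17)=-1; sign (−1)^0·+1^0·-1^2 = +1.
(a,b)_2: α=-3, β=-3; u≡3, v≡5 (mod 8); ε(u)ε(v)=1·0, αω(v)=-3·1, βω(u)=-3·1; sum ≡ 0  ⇒  +1.
(a,b)_13: α=0, u≡5; β=-1, v≡10 (mod 13); (5|13)=-1, (10|13)=+1; sign (−1)^0·-1^-1·+1^0 = -1.
(a,b)_7: α=-2, u≡2; β=-2, v≡3 (mod 7); (2|7)=+1, (3|7)=-1; sign (−1)^0·+1^-2·-1^-2 = +1.
(a,b)_29: α=1, u≡11; β=1, v≡9 (mod 29); (11|29)=-1, (9|29)=+1; sign (−1)^0·-1^1·+1^1 = -1.
(a,b)_∞: sgn(1334)=+, sgn(190762)=+, so +1.
(a,b)_3: α=-2, u≡2; β=4, v≡1 (mod 3); (2|3)=-1, (1|3)=+1; sign (−1)^0·-1^4·+1^-2 = +1.
(a,b)_31: α=0, u≡25; β=2, v≡28 (mod 31); (25|31)=+1, (28|31)=+1; sign (−1)^0·+1^2·+1^0 = +1.
(a,b)_23: α=1, u≡1; β=1, v≡19 (mod 23); (1|23)=+1, (19|23)=-1; sign (−1)^1·+1^1·-1^1 = +1.
Ram(1334, 190762) = {13, 29}; no ℚ_13-point on the conic.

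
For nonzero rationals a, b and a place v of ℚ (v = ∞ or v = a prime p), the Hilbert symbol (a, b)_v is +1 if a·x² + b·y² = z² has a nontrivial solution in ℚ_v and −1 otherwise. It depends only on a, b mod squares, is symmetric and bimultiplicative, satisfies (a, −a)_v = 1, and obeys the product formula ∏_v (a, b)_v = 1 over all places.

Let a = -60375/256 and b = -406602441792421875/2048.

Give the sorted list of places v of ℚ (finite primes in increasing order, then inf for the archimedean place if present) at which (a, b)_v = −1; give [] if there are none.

[5, inf]

(a, b) ≡ (-2415, -223092870) mod (ℚ^×)²; places V = {2, 3, 5, 7, 11, 13, 17, 19, 23, ∞}.
(a,b)_5: α=3, u≡2; β=7, v≡4 (mod 5); (2|5)=-1, (4|5)=+1; sign (−1)^0·-1^7·+1^3 = -1.
(a,b)_3: α=1, u≡2; β=3, v≡1 (mod 3); (2|3)=-1, (1|3)=+1; sign (−1)^1·-1^3·+1^1 = +1.
(a,b)_19: α=0, u≡5; β=1, v≡4 (mod 19); (5|19)=+1, (4|19)=+1; sign (−1)^0·+1^1·+1^0 = +1.
(a,b)_13: α=0, u≡4; β=1, v≡8 (mod 13); (4|13)=+1, (8|13)=-1; sign (−1)^0·+1^1·-1^0 = +1.
(a,b)_11: α=0, u≡5; β=1, v≡1 (mod 11); (5|11)=+1, (1|11)=+1; sign (−1)^0·+1^1·+1^0 = +1.
(a,b)_∞: sgn(-2415)=−, sgn(-223092870)=−, so -1.
(a,b)_7: α=1, u≡5; β=3, v≡2 (mod 7); (5|7)=-1, (2|7)=+1; sign (−1)^1·-1^3·+1^1 = +1.
(a,b)_2: α=-8, β=-11; u≡1, v≡5 (mod 8); ε(u)ε(v)=0·0, αω(v)=-8·1, βω(u)=-11·0; sum ≡ 0  ⇒  +1.
(a,b)_23: α=1, u≡22; β=3, v≡13 (mod 23); (22|23)=-1, (13|23)=+1; sign (−1)^1·-1^3·+1^1 = +1.
(a,b)_17: α=0, u≡9; β=1, v≡7 (mod 17); (9|17)=+1, (7|17)=-1; sign (−1)^0·+1^1·-1^0 = +1.
(-2415, -223092870 / ℚ) ramifies at {5, ∞}: a division algebra.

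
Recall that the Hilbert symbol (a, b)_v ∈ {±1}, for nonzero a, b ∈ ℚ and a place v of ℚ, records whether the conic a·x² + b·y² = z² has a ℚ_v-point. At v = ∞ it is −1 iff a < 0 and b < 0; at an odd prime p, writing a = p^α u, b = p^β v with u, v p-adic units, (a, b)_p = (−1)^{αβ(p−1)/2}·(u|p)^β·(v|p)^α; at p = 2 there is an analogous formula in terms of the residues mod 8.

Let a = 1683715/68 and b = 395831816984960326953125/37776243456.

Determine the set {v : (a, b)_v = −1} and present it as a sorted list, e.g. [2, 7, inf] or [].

Mod squares: a ≡ 1955, b ≡ 22287. Check v ∈ {∞, 2, 3, 5, 7, 11, 13, 17, 19, 23}.
v=3: a=3^0·(≡2), b=3^-11·(≡1) mod 3; (2|3)=-1, (1|3)=+1; (−1)^{0·-11·1}·(-1)^-11·(+1)^0 = -1.
v=17: a=17^-1·(≡13), b=17^-1·(≡1) mod 17; (13|17)=+1, (1|17)=+1; (−1)^{-1·-1·8}·(+1)^-1·(+1)^-1 = +1.
v=7: a=7^0·(≡1), b=7^-2·(≡6) mod 7; (1|7)=+1, (6|7)=-1; (−1)^{0·-2·3}·(+1)^-2·(-1)^0 = +1.
v=19: a=19^0·(≡1), b=19^1·(≡2) mod 19; (1|19)=+1, (2|19)=-1; (−1)^{0·1·9}·(+1)^1·(-1)^0 = +1.
v=2: v_2(a)=-2, v_2(b)=-8; units ≡ 3, 7 (mod 8); ε·ε+αω+βω = 1·1+-2·0+-8·1 ≡ 1  ⇒  (a,b)_2 = -1.
v=13: a=13^0·(≡11), b=13^2·(≡6) mod 13; (11|13)=-1, (6|13)=-1; (−1)^{0·2·6}·(-1)^2·(-1)^0 = +1.
v=5: a=5^1·(≡1), b=5^8·(≡2) mod 5; (1|5)=+1, (2|5)=-1; (−1)^{1·8·2}·(+1)^8·(-1)^1 = -1.
v=11: a=11^4·(≡8), b=11^10·(≡3) mod 11; (8|11)=-1, (3|11)=+1; (−1)^{4·10·5}·(-1)^10·(+1)^4 = +1.
v=∞: 1955 > 0 and 22287 > 0  ⇒  (a,b)_∞ = +1.
v=23: a=23^1·(≡4), b=23^3·(≡13) mod 23; (4|23)=+1, (13|23)=+1; (−1)^{1·3·11}·(+1)^3·(+1)^1 = -1.
Ram(1955, 22287) = {2, 3, 5, 23}; no ℚ_2-point on the conic.

[2, 3, 5, 23]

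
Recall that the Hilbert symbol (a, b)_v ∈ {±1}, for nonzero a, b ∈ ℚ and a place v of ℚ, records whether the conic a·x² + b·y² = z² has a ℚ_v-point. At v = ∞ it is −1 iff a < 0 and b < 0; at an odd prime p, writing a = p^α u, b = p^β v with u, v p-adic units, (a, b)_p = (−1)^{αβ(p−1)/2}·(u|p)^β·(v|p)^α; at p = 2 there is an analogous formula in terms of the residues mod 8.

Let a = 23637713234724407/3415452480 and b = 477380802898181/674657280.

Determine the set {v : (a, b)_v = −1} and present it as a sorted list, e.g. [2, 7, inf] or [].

Mod squares: a ≡ 58435, b ≡ 2512705. Check v ∈ {∞, 2, 3, 5, 7, 11, 13, 17, 19, 29, 31, 37, 43}.
v=∞: 58435 > 0 and 2512705 > 0  ⇒  (a,b)_∞ = +1.
v=11: a=11^-4·(≡9), b=11^-4·(≡6) mod 11; (9|11)=+1, (6|11)=-1; (−1)^{-4·-4·5}·(+1)^-4·(-1)^-4 = +1.
v=7: a=7^2·(≡3), b=7^4·(≡6) mod 7; (3|7)=-1, (6|7)=-1; (−1)^{2·4·3}·(-1)^4·(-1)^2 = +1.
v=3: a=3^-6·(≡1), b=3^-2·(≡1) mod 3; (1|3)=+1, (1|3)=+1; (−1)^{-6·-2·1}·(+1)^-2·(+1)^-6 = +1.
v=5: a=5^-1·(≡2), b=5^-1·(≡1) mod 5; (2|5)=-1, (1|5)=+1; (−1)^{-1·-1·2}·(-1)^-1·(+1)^-1 = -1.
v=29: a=29^1·(≡17), b=29^1·(≡28) mod 29; (17|29)=-1, (28|29)=+1; (−1)^{1·1·14}·(-1)^1·(+1)^1 = -1.
v=43: a=43^0·(≡15), b=43^1·(≡38) mod 43; (15|43)=+1, (38|43)=+1; (−1)^{0·1·21}·(+1)^1·(+1)^0 = +1.
v=31: a=31^1·(≡5), b=31^1·(≡13) mod 31; (5|31)=+1, (13|31)=-1; (−1)^{1·1·15}·(+1)^1·(-1)^1 = +1.
v=17: a=17^4·(≡10), b=17^2·(≡7) mod 17; (10|17)=-1, (7|17)=-1; (−1)^{4·2·8}·(-1)^2·(-1)^4 = +1.
v=2: v_2(a)=-6, v_2(b)=-10; units ≡ 3, 1 (mod 8); ε·ε+αω+βω = 1·0+-6·0+-10·1 ≡ 0  ⇒  (a,b)_2 = +1.
v=37: a=37^2·(≡27), b=37^2·(≡32) mod 37; (27|37)=+1, (32|37)=-1; (−1)^{2·2·18}·(+1)^2·(-1)^2 = +1.
v=19: a=19^2·(≡3), b=19^0·(≡12) mod 19; (3|19)=-1, (12|19)=-1; (−1)^{2·0·9}·(-1)^0·(-1)^2 = +1.
v=13: a=13^1·(≡1), b=13^1·(≡10) mod 13; (1|13)=+1, (10|13)=+1; (−1)^{1·1·6}·(+1)^1·(+1)^1 = +1.
Ram(58435, 2512705) = {5, 29}; no ℚ_5-point on the conic.

[5, 29]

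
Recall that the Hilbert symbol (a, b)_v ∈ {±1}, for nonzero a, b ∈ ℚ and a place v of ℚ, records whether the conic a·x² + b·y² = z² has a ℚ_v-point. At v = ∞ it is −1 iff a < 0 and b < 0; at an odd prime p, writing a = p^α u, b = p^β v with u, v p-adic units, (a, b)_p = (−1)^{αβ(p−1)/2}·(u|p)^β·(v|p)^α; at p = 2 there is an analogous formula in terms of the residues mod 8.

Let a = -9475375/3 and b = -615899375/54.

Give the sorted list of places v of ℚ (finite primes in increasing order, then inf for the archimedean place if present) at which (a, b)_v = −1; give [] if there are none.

[3, 7, 17, inf]

(a, b) ≡ (-23205, -714) mod (ℚ^×)²; places V = {2, 3, 5, 7, 13, 17, ∞}.
(a,b)_3: α=-1, u≡2; β=-3, v≡2 (mod 3); (2|3)=-1, (2|3)=-1; sign (−1)^1·-1^-3·-1^-1 = -1.
(a,b)_∞: sgn(-23205)=−, sgn(-714)=−, so -1.
(a,b)_2: α=0, β=-1; u≡3, v≡3 (mod 8); ε(u)ε(v)=1·1, αω(v)=0·1, βω(u)=-1·1; sum ≡ 0  ⇒  +1.
(a,b)_17: α=1, u≡7; β=1, v≡13 (mod 17); (7|17)=-1, (13|17)=+1; sign (−1)^0·-1^1·+1^1 = -1.
(a,b)_5: α=3, u≡4; β=4, v≡4 (mod 5); (4|5)=+1, (4|5)=+1; sign (−1)^0·+1^4·+1^3 = +1.
(a,b)_7: α=3, u≡6; β=3, v≡3 (mod 7); (6|7)=-1, (3|7)=-1; sign (−1)^1·-1^3·-1^3 = -1.
(a,b)_13: α=1, u≡3; β=2, v≡3 (mod 13); (3|13)=+1, (3|13)=+1; sign (−1)^0·+1^2·+1^1 = +1.
Ram(-23205, -714) = {3, 7, 17, ∞}; no ℚ_3-point on the conic.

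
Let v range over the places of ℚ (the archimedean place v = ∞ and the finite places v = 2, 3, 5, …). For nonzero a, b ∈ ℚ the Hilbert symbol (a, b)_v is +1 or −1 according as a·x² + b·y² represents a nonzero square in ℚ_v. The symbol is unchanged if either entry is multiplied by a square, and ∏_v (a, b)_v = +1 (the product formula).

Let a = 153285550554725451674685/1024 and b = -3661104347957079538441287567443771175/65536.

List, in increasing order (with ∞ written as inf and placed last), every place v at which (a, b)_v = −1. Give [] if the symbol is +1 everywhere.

Mod squares: a ≡ 1968685, b ≡ -1348007. Check v ∈ {∞, 2, 3, 5, 17, 19, 23, 29, 43, 47, 53}.
v=47: a=47^2·(≡26), b=47^3·(≡14) mod 47; (26|47)=-1, (14|47)=+1; (−1)^{2·3·23}·(-1)^3·(+1)^2 = -1.
v=5: a=5^1·(≡3), b=5^2·(≡3) mod 5; (3|5)=-1, (3|5)=-1; (−1)^{1·2·2}·(-1)^2·(-1)^1 = -1.
v=19: a=19^1·(≡18), b=19^2·(≡11) mod 19; (18|19)=-1, (11|19)=+1; (−1)^{1·2·9}·(-1)^2·(+1)^1 = +1.
v=2: v_2(a)=-10, v_2(b)=-16; units ≡ 5, 1 (mod 8); ε·ε+αω+βω = 0·0+-10·0+-16·1 ≡ 0  ⇒  (a,b)_2 = +1.
v=23: a=23^5·(≡1), b=23^7·(≡16) mod 23; (1|23)=+1, (16|23)=+1; (−1)^{5·7·11}·(+1)^7·(+1)^5 = -1.
v=∞: 1968685 > 0 and -1348007 < 0  ⇒  (a,b)_∞ = +1.
v=43: a=43^2·(≡4), b=43^3·(≡25) mod 43; (4|43)=+1, (25|43)=+1; (−1)^{2·3·21}·(+1)^3·(+1)^2 = +1.
v=3: a=3^4·(≡1), b=3^6·(≡1) mod 3; (1|3)=+1, (1|3)=+1; (−1)^{4·6·1}·(+1)^6·(+1)^4 = +1.
v=29: a=29^2·(≡5), b=29^3·(≡20) mod 29; (5|29)=+1, (20|29)=+1; (−1)^{2·3·14}·(+1)^3·(+1)^2 = +1.
v=17: a=17^1·(≡8), b=17^2·(≡9) mod 17; (8|17)=+1, (9|17)=+1; (−1)^{1·2·8}·(+1)^2·(+1)^1 = +1.
v=53: a=53^1·(≡27), b=53^2·(≡26) mod 53; (27|53)=-1, (26|53)=-1; (−1)^{1·2·26}·(-1)^2·(-1)^1 = -1.
Ram(1968685, -1348007) = {5, 23, 47, 53}; no ℚ_5-point on the conic.

[5, 23, 47, 53]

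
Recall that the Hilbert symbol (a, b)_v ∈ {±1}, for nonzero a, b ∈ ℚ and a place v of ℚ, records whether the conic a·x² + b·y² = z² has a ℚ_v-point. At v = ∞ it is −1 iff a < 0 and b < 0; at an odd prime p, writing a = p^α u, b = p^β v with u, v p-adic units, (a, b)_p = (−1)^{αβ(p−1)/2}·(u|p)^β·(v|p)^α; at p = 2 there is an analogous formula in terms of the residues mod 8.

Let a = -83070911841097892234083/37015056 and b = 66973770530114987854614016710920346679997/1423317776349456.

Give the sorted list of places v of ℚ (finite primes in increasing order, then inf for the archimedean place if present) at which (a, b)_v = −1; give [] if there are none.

[11, 19, 29, 31]

Mod squares: a ≡ -15283, b ≡ 103037. Check v ∈ {∞, 2, 3, 11, 13, 17, 19, 29, 31, 53}.
v=31: a=31^1·(≡26), b=31^2·(≡15) mod 31; (26|31)=-1, (15|31)=-1; (−1)^{1·2·15}·(-1)^2·(-1)^1 = -1.
v=29: a=29^3·(≡13), b=29^5·(≡3) mod 29; (13|29)=+1, (3|29)=-1; (−1)^{3·5·14}·(+1)^5·(-1)^3 = -1.
v=∞: -15283 < 0 and 103037 > 0  ⇒  (a,b)_∞ = +1.
v=19: a=19^2·(≡2), b=19^3·(≡18) mod 19; (2|19)=-1, (18|19)=-1; (−1)^{2·3·9}·(-1)^3·(-1)^2 = -1.
v=2: v_2(a)=-4, v_2(b)=-4; units ≡ 5, 5 (mod 8); ε·ε+αω+βω = 0·0+-4·1+-4·1 ≡ 0  ⇒  (a,b)_2 = +1.
v=3: a=3^-4·(≡2), b=3^-8·(≡2) mod 3; (2|3)=-1, (2|3)=-1; (−1)^{-4·-8·1}·(-1)^-8·(-1)^-4 = +1.
v=13: a=13^-4·(≡7), b=13^-6·(≡9) mod 13; (7|13)=-1, (9|13)=+1; (−1)^{-4·-6·6}·(-1)^-6·(+1)^-4 = +1.
v=53: a=53^0·(≡41), b=53^-2·(≡50) mod 53; (41|53)=-1, (50|53)=-1; (−1)^{0·-2·26}·(-1)^-2·(-1)^0 = +1.
v=17: a=17^5·(≡1), b=17^9·(≡9) mod 17; (1|17)=+1, (9|17)=+1; (−1)^{5·9·8}·(+1)^9·(+1)^5 = +1.
v=11: a=11^8·(≡8), b=11^15·(≡2) mod 11; (8|11)=-1, (2|11)=-1; (−1)^{8·15·5}·(-1)^15·(-1)^8 = -1.
Ram(-15283, 103037) = {11, 19, 29, 31}; no ℚ_11-point on the conic.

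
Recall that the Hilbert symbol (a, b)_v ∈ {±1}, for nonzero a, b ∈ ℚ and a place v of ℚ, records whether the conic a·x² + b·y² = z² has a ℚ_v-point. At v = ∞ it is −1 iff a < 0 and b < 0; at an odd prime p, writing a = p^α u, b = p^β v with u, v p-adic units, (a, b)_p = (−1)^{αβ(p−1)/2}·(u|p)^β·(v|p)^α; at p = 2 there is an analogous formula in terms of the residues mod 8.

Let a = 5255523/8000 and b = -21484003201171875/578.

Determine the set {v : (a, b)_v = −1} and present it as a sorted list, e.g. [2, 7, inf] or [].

[7, 13]

Mod squares: a ≡ 324415, b ≡ -310. Check v ∈ {∞, 2, 3, 5, 7, 13, 17, 23, 31}.
v=2: v_2(a)=-6, v_2(b)=-1; units ≡ 7, 5 (mod 8); ε·ε+αω+βω = 1·0+-6·1+-1·0 ≡ 0  ⇒  (a,b)_2 = +1.
v=∞: 324415 > 0 and -310 < 0  ⇒  (a,b)_∞ = +1.
v=3: a=3^4·(≡1), b=3^4·(≡2) mod 3; (1|3)=+1, (2|3)=-1; (−1)^{4·4·1}·(+1)^4·(-1)^4 = +1.
v=5: a=5^-3·(≡2), b=5^9·(≡2) mod 5; (2|5)=-1, (2|5)=-1; (−1)^{-3·9·2}·(-1)^9·(-1)^-3 = +1.
v=13: a=13^1·(≡2), b=13^2·(≡6) mod 13; (2|13)=-1, (6|13)=-1; (−1)^{1·2·6}·(-1)^2·(-1)^1 = -1.
v=31: a=31^1·(≡28), b=31^1·(≡11) mod 31; (28|31)=+1, (11|31)=-1; (−1)^{1·1·15}·(+1)^1·(-1)^1 = +1.
v=23: a=23^1·(≡1), b=23^2·(≡16) mod 23; (1|23)=+1, (16|23)=+1; (−1)^{1·2·11}·(+1)^2·(+1)^1 = +1.
v=7: a=7^1·(≡3), b=7^2·(≡5) mod 7; (3|7)=-1, (5|7)=-1; (−1)^{1·2·3}·(-1)^2·(-1)^1 = -1.
v=17: a=17^0·(≡16), b=17^-2·(≡1) mod 17; (16|17)=+1, (1|17)=+1; (−1)^{0·-2·8}·(+1)^-2·(+1)^0 = +1.
(324415, -310 / ℚ) ramifies at {7, 13}: a division algebra.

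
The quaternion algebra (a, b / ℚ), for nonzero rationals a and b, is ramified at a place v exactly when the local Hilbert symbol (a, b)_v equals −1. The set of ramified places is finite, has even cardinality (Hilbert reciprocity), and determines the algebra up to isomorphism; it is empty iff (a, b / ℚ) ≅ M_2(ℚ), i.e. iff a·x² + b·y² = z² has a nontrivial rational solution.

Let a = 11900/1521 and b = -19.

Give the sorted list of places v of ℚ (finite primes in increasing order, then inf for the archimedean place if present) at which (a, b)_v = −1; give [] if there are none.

[]

Mod squares: a ≡ 119, b ≡ -19. Check v ∈ {∞, 2, 3, 5, 7, 13, 17, 19}.
v=3: a=3^-2·(≡2), b=3^0·(≡2) mod 3; (2|3)=-1, (2|3)=-1; (−1)^{-2·0·1}·(-1)^0·(-1)^-2 = +1.
v=19: a=19^0·(≡6), b=19^1·(≡18) mod 19; (6|19)=+1, (18|19)=-1; (−1)^{0·1·9}·(+1)^1·(-1)^0 = +1.
v=17: a=17^1·(≡11), b=17^0·(≡15) mod 17; (11|17)=-1, (15|17)=+1; (−1)^{1·0·8}·(-1)^0·(+1)^1 = +1.
v=∞: 119 > 0 and -19 < 0  ⇒  (a,b)_∞ = +1.
v=13: a=13^-2·(≡2), b=13^0·(≡7) mod 13; (2|13)=-1, (7|13)=-1; (−1)^{-2·0·6}·(-1)^0·(-1)^-2 = +1.
v=5: a=5^2·(≡1), b=5^0·(≡1) mod 5; (1|5)=+1, (1|5)=+1; (−1)^{2·0·2}·(+1)^0·(+1)^2 = +1.
v=2: v_2(a)=2, v_2(b)=0; units ≡ 7, 5 (mod 8); ε·ε+αω+βω = 1·0+2·1+0·0 ≡ 0  ⇒  (a,b)_2 = +1.
v=7: a=7^1·(≡3), b=7^0·(≡2) mod 7; (3|7)=-1, (2|7)=+1; (−1)^{1·0·3}·(-1)^0·(+1)^1 = +1.
Ram(a, b) = ∅: the form 119·x² + -19·y² − z² is isotropic over every ℚ_v, so by Hasse–Minkowski it is isotropic over ℚ.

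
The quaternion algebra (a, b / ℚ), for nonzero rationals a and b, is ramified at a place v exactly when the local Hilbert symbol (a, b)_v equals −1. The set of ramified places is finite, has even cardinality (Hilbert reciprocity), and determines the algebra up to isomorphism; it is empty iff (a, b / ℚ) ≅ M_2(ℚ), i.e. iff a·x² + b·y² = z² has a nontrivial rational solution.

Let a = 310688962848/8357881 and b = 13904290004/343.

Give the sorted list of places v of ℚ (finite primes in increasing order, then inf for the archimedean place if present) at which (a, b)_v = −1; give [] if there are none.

[2, 7]

(a, b) ≡ (249458, 30107) mod (ℚ^×)²; places V = {2, 3, 7, 11, 17, 23, 29, 31, 59, ∞}.
(a,b)_31: α=2, u≡28; β=2, v≡29 (mod 31); (28|31)=+1, (29|31)=-1; sign (−1)^0·+1^2·-1^2 = +1.
(a,b)_59: α=-2, u≡31; β=0, v≡20 (mod 59); (31|59)=-1, (20|59)=+1; sign (−1)^0·-1^0·+1^-2 = +1.
(a,b)_7: α=-4, u≡6; β=-3, v≡3 (mod 7); (6|7)=-1, (3|7)=-1; sign (−1)^0·-1^-3·-1^-4 = -1.
(a,b)_∞: sgn(249458)=+, sgn(30107)=+, so +1.
(a,b)_23: α=1, u≡3; β=1, v≡22 (mod 23); (3|23)=+1, (22|23)=-1; sign (−1)^1·+1^1·-1^1 = +1.
(a,b)_3: α=4, u≡2; β=0, v≡2 (mod 3); (2|3)=-1, (2|3)=-1; sign (−1)^0·-1^0·-1^4 = +1.
(a,b)_29: α=1, u≡21; β=2, v≡6 (mod 29); (21|29)=-1, (6|29)=+1; sign (−1)^0·-1^2·+1^1 = +1.
(a,b)_2: α=5, β=2; u≡1, v≡3 (mod 8); ε(u)ε(v)=0·1, αω(v)=5·1, βω(u)=2·0; sum ≡ 1  ⇒  -1.
(a,b)_11: α=1, u≡8; β=1, v≡9 (mod 11); (8|11)=-1, (9|11)=+1; sign (−1)^1·-1^1·+1^1 = +1.
(a,b)_17: α=1, u≡6; β=1, v≡12 (mod 17); (6|17)=-1, (12|17)=-1; sign (−1)^0·-1^1·-1^1 = +1.
|Ram(249458, 30107)| = 2, even; anisotropic at {2, 7}.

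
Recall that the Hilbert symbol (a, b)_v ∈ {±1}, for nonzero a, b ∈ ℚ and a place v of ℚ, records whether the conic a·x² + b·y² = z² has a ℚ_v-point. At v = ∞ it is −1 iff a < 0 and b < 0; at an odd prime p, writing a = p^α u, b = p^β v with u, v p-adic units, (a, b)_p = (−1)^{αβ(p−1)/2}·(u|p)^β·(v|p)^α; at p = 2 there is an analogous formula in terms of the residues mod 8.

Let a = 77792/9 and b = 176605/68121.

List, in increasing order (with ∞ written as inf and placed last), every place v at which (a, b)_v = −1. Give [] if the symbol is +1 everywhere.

[2, 5, 11, 13]

(a, b) ≡ (4862, 1045) mod (ℚ^×)²; places V = {2, 3, 5, 11, 13, 17, 19, 29, ∞}.
(a,b)_5: α=0, u≡3; β=1, v≡1 (mod 5); (3|5)=-1, (1|5)=+1; sign (−1)^0·-1^1·+1^0 = -1.
(a,b)_2: α=5, β=0; u≡7, v≡5 (mod 8); ε(u)ε(v)=1·0, αω(v)=5·1, βω(u)=0·0; sum ≡ 1  ⇒  -1.
(a,b)_29: α=0, u≡8; β=-2, v≡25 (mod 29); (8|29)=-1, (25|29)=+1; sign (−1)^0·-1^-2·+1^0 = +1.
(a,b)_11: α=1, u≡6; β=1, v≡8 (mod 11); (6|11)=-1, (8|11)=-1; sign (−1)^1·-1^1·-1^1 = -1.
(a,b)_19: α=0, u≡7; β=1, v≡7 (mod 19); (7|19)=+1, (7|19)=+1; sign (−1)^0·+1^1·+1^0 = +1.
(a,b)_3: α=-2, u≡2; β=-4, v≡1 (mod 3); (2|3)=-1, (1|3)=+1; sign (−1)^0·-1^-4·+1^-2 = +1.
(a,b)_17: α=1, u≡6; β=0, v≡13 (mod 17); (6|17)=-1, (13|17)=+1; sign (−1)^0·-1^0·+1^1 = +1.
(a,b)_∞: sgn(4862)=+, sgn(1045)=+, so +1.
(a,b)_13: α=1, u≡12; β=2, v≡5 (mod 13); (12|13)=+1, (5|13)=-1; sign (−1)^0·+1^2·-1^1 = -1.
(4862, 1045 / ℚ) ramifies at {2, 5, 11, 13}: a division algebra.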